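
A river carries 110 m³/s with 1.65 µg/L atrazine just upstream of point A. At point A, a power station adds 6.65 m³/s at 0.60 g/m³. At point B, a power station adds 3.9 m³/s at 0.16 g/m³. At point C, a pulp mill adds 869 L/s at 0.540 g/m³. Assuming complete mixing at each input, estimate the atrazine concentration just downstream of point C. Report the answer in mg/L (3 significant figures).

0.0434 mg/L

1.65 µg/L = 0.00165 mg/L.
After input A: C = (110·0.00165 + 6.65·0.6) / 116.7 = 0.03576 mg/L.
After input B: C = (116.7·0.03576 + 3.9·0.16) / 120.6 = 0.03978 mg/L.
869 L/s = 0.869 m³/s.
After input C: C = (120.6·0.03978 + 0.869·0.54) / 121.4 = 0.04336 mg/L.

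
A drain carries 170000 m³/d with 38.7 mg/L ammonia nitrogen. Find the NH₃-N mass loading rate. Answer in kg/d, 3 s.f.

6580 kg/d

170000 m³/d = 1.968 m³/s.
Mass flux = Q·C = 1.968 m³/s × 38.7 g/m³ = 76.15 g/s.
= 76.15 g/s × 86.4 = 6579 kg/d.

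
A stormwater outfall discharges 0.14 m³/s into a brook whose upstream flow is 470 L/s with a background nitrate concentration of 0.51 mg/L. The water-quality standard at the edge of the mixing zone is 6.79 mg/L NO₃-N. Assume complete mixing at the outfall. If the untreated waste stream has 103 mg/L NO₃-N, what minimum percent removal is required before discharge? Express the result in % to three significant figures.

470 L/s = 0.47 m³/s.
Mass balance: 6.79·0.61 = 0.14·Cₑ + 0.47·0.51.
Cₑ = (4.142 − 0.2397) / 0.14 = 27.87 mg/L.
Required removal = 1 − 27.87/103 = 72.94 %.

72.9 %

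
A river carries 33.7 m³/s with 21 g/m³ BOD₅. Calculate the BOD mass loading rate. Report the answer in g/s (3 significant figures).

708 g/s

Mass flux = Q·C = 33.7 m³/s × 21 g/m³ = 707.7 g/s.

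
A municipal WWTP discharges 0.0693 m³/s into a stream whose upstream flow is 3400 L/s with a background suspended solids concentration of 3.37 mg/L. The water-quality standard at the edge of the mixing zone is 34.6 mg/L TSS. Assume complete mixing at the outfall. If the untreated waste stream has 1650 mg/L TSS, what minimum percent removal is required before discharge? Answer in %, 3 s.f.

3400 L/s = 3.4 m³/s.
Mass balance: 34.6·3.469 = 0.0693·Cₑ + 3.4·3.37.
Cₑ = (120 − 11.46) / 0.0693 = 1567 mg/L.
Required removal = 1 − 1567/1650 = 5.042 %.

5.04 %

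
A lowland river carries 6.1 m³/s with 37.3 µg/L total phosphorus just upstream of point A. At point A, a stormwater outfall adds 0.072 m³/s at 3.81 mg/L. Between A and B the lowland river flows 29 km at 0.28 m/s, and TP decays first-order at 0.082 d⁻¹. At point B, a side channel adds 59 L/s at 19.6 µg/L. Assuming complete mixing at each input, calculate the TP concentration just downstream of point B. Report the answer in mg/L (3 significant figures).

37.3 µg/L = 0.0373 mg/L.
After input A: C = (6.1·0.0373 + 0.072·3.81) / 6.172 = 0.08131 mg/L.
Over the 29 km reach to input B (t = 1.036e+05 s = 1.199 d), decay gives C = 0.08131·exp(−0.082·1.199) = 0.0737 mg/L.
59 L/s = 0.059 m³/s.
19.6 µg/L = 0.0196 mg/L.
After input B: C = (6.172·0.0737 + 0.059·0.0196) / 6.231 = 0.07319 mg/L.

0.0732 mg/L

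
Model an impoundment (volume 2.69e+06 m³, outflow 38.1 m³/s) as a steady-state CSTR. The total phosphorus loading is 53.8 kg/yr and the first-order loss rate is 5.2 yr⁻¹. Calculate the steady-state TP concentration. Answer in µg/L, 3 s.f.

0.0442 µg/L

Outflow Q = 38.1 m³/s × 3.156e+07 s/yr = 1.202e+09 m³/yr.
Steady-state CSTR mass balance: W = Q·C + k·V·C, so C = W/(Q + kV).
Q + kV = 1.202e+09 + 5.2·2.69e+06 = 1.216e+09 m³/yr.
C = 53.8/1.216e+09 = 4.423e-08 kg/m³ = 4.423e-05 mg/L = 0.04423 µg/L.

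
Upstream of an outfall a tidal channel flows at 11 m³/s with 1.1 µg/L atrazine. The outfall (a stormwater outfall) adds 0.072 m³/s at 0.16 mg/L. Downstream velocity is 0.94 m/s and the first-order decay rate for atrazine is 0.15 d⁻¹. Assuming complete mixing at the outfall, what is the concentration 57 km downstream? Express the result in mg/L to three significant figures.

1.1 µg/L = 0.0011 mg/L.
After complete mixing, C₀ = (0.072·0.16 + 11·0.0011) / 11.07 = 0.002133 mg/L.
Travel time t = 5.7e+04 m / 0.94 m/s = 6.064e+04 s = 0.7018 d.
C = 0.002133·exp(−0.15·0.7018) = 0.002133·0.9001 = 0.00192 mg/L.

0.00192 mg/L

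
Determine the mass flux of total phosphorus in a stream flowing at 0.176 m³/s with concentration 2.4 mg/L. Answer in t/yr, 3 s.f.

13.3 t/yr

Mass flux = Q·C = 0.176 m³/s × 2.4 g/m³ = 0.4224 g/s.
= 0.4224 g/s × 31.56 = 13.33 t/yr.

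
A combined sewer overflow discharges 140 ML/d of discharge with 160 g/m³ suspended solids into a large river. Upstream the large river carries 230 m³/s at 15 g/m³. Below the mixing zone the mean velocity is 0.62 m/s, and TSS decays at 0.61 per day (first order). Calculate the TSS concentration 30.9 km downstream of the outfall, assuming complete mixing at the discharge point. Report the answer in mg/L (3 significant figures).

11.3 mg/L

140 ML/d = 1.62 m³/s.
After complete mixing, C₀ = (1.62·160 + 230·15) / 231.6 = 16.01 mg/L.
Travel time t = 3.09e+04 m / 0.62 m/s = 4.984e+04 s = 0.5768 d.
C = 16.01·exp(−0.61·0.5768) = 16.01·0.7034 = 11.26 mg/L.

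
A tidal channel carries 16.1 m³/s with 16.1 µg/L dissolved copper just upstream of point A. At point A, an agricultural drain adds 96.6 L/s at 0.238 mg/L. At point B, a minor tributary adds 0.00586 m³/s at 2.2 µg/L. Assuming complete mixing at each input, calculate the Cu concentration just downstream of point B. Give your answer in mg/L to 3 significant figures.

16.1 µg/L = 0.0161 mg/L.
96.6 L/s = 0.0966 m³/s.
After input A: C = (16.1·0.0161 + 0.0966·0.238) / 16.2 = 0.01742 mg/L.
2.2 µg/L = 0.0022 mg/L.
After input B: C = (16.2·0.01742 + 0.00586·0.0022) / 16.2 = 0.01742 mg/L.

0.0174 mg/L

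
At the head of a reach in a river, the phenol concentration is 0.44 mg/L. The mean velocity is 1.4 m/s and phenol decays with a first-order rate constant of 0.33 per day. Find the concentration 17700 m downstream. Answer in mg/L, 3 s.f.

0.419 mg/L

Travel time t = 17700 m / 1.4 m/s = 1.77e+04/1.4 = 1.264e+04 s = 0.1463 d.
First-order decay: C = 0.44·exp(−0.33·0.1463) = 0.44·0.9529 = 0.4193 mg/L.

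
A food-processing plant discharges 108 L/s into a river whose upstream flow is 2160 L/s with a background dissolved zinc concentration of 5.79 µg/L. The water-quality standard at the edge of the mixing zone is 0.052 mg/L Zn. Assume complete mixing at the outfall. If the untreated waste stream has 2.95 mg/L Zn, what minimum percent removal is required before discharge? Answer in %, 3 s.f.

108 L/s = 0.108 m³/s.
2160 L/s = 2.16 m³/s.
5.79 µg/L = 0.00579 mg/L.
Mass balance: 0.052·2.268 = 0.108·Cₑ + 2.16·0.00579.
Cₑ = (0.1179 − 0.01251) / 0.108 = 0.9762 mg/L.
Required removal = 1 − 0.9762/2.95 = 66.91 %.

66.9 %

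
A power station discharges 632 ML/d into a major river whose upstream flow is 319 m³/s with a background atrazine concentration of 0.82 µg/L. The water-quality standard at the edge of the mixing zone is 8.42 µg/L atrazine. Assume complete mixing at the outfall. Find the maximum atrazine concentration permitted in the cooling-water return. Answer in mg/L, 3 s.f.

632 ML/d = 7.315 m³/s.
0.82 µg/L = 0.00082 mg/L.
8.42 µg/L = 0.00842 mg/L.
Mass balance: 0.00842·326.3 = 7.315·Cₑ + 319·0.00082.
Cₑ = (2.748 − 0.2616) / 7.315 = 0.3399 mg/L.

0.340 mg/L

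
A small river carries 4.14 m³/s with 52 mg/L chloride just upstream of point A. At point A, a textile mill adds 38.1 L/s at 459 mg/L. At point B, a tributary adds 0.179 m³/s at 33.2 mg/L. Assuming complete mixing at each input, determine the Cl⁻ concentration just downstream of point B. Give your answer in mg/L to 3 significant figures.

38.1 L/s = 0.0381 m³/s.
After input A: C = (4.14·52 + 0.0381·459) / 4.178 = 55.71 mg/L.
After input B: C = (4.178·55.71 + 0.179·33.2) / 4.357 = 54.79 mg/L.

54.8 mg/L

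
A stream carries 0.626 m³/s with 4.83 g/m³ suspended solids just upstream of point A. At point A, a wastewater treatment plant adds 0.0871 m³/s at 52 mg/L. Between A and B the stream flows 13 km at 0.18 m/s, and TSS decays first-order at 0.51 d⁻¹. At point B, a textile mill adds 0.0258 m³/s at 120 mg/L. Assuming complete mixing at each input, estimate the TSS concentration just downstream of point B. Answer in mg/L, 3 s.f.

After input A: C = (0.626·4.83 + 0.0871·52) / 0.7131 = 10.59 mg/L.
Over the 13 km reach to input B (t = 7.222e+04 s = 0.8359 d), decay gives C = 10.59·exp(−0.51·0.8359) = 6.915 mg/L.
After input B: C = (0.7131·6.915 + 0.0258·120) / 0.7389 = 10.86 mg/L.

10.9 mg/L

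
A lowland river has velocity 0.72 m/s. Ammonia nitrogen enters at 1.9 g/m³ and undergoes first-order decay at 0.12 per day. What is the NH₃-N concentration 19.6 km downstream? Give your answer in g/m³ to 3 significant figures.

1.83 g/m³

Travel time t = 19.6 km / 0.72 m/s = 1.96e+04/0.72 = 2.722e+04 s = 0.3151 d.
First-order decay: C = 1.9·exp(−0.12·0.3151) = 1.9·0.9629 = 1.83 g/m³.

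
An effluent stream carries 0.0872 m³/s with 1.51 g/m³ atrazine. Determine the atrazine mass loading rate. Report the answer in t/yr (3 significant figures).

Mass flux = Q·C = 0.0872 m³/s × 1.51 g/m³ = 0.1317 g/s.
= 0.1317 g/s × 31.56 = 4.155 t/yr.

4.16 t/yr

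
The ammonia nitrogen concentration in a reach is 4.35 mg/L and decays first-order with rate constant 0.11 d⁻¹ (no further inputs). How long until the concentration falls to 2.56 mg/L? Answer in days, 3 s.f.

4.82 d

t = ln(C₀/C)/k = ln(4.35/2.56)/0.11 = 0.5302/0.11 = 4.82 d.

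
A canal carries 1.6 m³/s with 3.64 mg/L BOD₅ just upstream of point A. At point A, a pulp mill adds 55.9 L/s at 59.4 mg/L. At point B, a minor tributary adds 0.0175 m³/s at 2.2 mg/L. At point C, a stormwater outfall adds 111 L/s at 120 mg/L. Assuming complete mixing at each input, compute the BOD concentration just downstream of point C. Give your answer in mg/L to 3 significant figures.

12.6 mg/L

55.9 L/s = 0.0559 m³/s.
After input A: C = (1.6·3.64 + 0.0559·59.4) / 1.656 = 5.522 mg/L.
After input B: C = (1.656·5.522 + 0.0175·2.2) / 1.673 = 5.488 mg/L.
111 L/s = 0.111 m³/s.
After input C: C = (1.673·5.488 + 0.111·120) / 1.784 = 12.61 mg/L.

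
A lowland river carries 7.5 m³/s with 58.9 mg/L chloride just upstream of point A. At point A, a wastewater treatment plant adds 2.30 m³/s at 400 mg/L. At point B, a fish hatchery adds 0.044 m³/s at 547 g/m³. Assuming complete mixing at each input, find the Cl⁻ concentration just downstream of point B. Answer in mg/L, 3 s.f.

After input A: C = (7.5·58.9 + 2.3·400) / 9.8 = 139 mg/L.
After input B: C = (9.8·139 + 0.044·547) / 9.844 = 140.8 mg/L.

141 mg/L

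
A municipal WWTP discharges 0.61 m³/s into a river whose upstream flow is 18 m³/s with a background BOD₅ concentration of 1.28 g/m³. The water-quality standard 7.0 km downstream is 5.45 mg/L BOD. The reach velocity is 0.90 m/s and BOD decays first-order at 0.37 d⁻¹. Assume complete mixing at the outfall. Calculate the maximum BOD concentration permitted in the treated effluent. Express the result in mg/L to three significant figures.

Travel time to the compliance point: t = 7000/0.90 = 7778 s = 0.09002 d; decay factor exp(−0.37·0.09002) = 0.9672.
So the concentration just after mixing may be at most 5.45/0.9672 = 5.635 mg/L.
Mass balance: 5.635·18.61 = 0.61·Cₑ + 18·1.28.
Cₑ = (104.9 − 23.04) / 0.61 = 134.1 mg/L.

134 mg/L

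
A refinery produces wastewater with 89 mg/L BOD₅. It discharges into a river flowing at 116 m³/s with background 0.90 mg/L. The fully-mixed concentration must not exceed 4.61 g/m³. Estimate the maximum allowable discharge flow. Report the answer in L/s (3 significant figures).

Mass balance at complete mixing: C_std·(Q_w + Q_r) = Q_w·C_e + Q_r·C_b.
Rearranging, Q_w = Q_r·(C_std − C_b)/(C_e − C_std) = 116·(4.61 − 0.9) / (89 − 4.61) = 5.1 m³/s.
= 5100 L/s.

5100 L/s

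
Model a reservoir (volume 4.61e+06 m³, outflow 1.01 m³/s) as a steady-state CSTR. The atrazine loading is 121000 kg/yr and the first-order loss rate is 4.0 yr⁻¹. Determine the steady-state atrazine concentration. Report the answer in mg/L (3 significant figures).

Outflow Q = 1.01 m³/s × 3.156e+07 s/yr = 3.187e+07 m³/yr.
Steady-state CSTR mass balance: W = Q·C + k·V·C, so C = W/(Q + kV).
Q + kV = 3.187e+07 + 4.0·4.61e+06 = 5.031e+07 m³/yr.
C = 121000/5.031e+07 = 0.002405 kg/m³ = 2.405 mg/L.

2.40 mg/L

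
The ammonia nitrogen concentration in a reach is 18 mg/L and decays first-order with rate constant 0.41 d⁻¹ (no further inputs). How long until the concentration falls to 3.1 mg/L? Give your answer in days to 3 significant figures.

4.29 d

t = ln(C₀/C)/k = ln(18/3.1)/0.41 = 1.759/0.41 = 4.29 d.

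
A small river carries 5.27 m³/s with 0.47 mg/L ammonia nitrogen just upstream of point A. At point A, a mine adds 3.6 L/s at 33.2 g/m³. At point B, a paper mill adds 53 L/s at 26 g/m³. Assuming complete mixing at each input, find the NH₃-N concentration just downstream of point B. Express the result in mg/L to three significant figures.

0.746 mg/L

3.6 L/s = 0.0036 m³/s.
After input A: C = (5.27·0.47 + 0.0036·33.2) / 5.274 = 0.4923 mg/L.
53 L/s = 0.053 m³/s.
After input B: C = (5.274·0.4923 + 0.053·26) / 5.327 = 0.7461 mg/L.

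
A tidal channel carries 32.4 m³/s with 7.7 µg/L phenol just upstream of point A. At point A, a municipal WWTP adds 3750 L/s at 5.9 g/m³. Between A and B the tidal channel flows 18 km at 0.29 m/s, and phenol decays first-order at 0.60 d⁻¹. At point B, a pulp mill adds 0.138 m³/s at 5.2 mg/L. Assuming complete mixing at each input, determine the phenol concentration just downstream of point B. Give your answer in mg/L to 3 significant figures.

0.420 mg/L

7.7 µg/L = 0.0077 mg/L.
3750 L/s = 3.75 m³/s.
After input A: C = (32.4·0.0077 + 3.75·5.9) / 36.15 = 0.6189 mg/L.
Over the 18 km reach to input B (t = 6.207e+04 s = 0.7184 d), decay gives C = 0.6189·exp(−0.60·0.7184) = 0.4022 mg/L.
After input B: C = (36.15·0.4022 + 0.138·5.2) / 36.29 = 0.4205 mg/L.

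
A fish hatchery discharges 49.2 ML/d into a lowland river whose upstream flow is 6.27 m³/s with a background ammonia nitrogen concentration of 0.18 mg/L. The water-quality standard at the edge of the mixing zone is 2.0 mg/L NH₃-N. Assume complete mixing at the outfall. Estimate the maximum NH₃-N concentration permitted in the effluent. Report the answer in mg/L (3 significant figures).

22.0 mg/L

49.2 ML/d = 0.5694 m³/s.
Mass balance: 2·6.839 = 0.5694·Cₑ + 6.27·0.18.
Cₑ = (13.68 − 1.129) / 0.5694 = 22.04 mg/L.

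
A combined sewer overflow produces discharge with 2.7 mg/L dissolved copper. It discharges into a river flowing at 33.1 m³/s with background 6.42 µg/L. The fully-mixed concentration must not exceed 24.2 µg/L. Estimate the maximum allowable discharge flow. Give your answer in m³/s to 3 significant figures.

0.220 m³/s

6.42 µg/L = 0.00642 mg/L.
24.2 µg/L = 0.0242 mg/L.
Mass balance at complete mixing: C_std·(Q_w + Q_r) = Q_w·C_e + Q_r·C_b.
Rearranging, Q_w = Q_r·(C_std − C_b)/(C_e − C_std) = 33.1·(0.0242 − 0.00642) / (2.7 − 0.0242) = 0.2199 m³/s.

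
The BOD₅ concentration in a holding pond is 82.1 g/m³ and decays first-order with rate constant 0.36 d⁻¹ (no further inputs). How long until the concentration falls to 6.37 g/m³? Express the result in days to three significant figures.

t = ln(C₀/C)/k = ln(82.1/6.37)/0.36 = 2.556/0.36 = 7.101 d.

7.10 d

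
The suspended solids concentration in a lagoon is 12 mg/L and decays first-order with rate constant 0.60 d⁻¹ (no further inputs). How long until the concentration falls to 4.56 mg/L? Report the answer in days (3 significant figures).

t = ln(C₀/C)/k = ln(12/4.56)/0.60 = 0.9676/0.60 = 1.613 d.

1.61 d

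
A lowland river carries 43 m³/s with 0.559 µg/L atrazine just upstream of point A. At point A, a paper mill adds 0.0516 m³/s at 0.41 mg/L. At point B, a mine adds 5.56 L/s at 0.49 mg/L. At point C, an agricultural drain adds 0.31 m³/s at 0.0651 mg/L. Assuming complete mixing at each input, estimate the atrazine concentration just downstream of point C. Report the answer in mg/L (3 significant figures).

0.559 µg/L = 0.000559 mg/L.
After input A: C = (43·0.000559 + 0.0516·0.41) / 43.05 = 0.00105 mg/L.
5.56 L/s = 0.00556 m³/s.
After input B: C = (43.05·0.00105 + 0.00556·0.49) / 43.06 = 0.001113 mg/L.
After input C: C = (43.06·0.001113 + 0.31·0.0651) / 43.37 = 0.00157 mg/L.

0.00157 mg/L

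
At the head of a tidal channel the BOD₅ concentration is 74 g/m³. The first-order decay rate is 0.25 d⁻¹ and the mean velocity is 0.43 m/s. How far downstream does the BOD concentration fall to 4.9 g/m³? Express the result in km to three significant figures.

403 km

From C = C₀·e^(−kt), t = ln(C₀/C)/k = ln(74/4.9)/0.25 = 2.715/0.25 = 10.86 d.
Distance = v·t = 0.43 m/s × 9.382e+05 s = 4.034e+05 m = 403.4 km.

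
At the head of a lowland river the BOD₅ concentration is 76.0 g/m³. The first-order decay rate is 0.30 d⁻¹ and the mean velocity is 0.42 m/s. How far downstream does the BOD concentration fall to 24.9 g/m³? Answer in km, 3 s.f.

135 km

From C = C₀·e^(−kt), t = ln(C₀/C)/k = ln(76.0/24.9)/0.30 = 1.116/0.30 = 3.72 d.
Distance = v·t = 0.42 m/s × 3.214e+05 s = 1.35e+05 m = 135 km.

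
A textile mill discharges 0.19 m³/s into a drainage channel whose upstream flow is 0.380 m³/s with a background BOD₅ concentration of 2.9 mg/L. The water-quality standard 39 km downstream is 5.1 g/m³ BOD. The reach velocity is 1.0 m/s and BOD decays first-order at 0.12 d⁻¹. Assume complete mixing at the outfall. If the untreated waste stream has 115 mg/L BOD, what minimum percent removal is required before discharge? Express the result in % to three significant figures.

Travel time to the compliance point: t = 3.9e+04/1.0 = 3.9e+04 s = 0.4514 d; decay factor exp(−0.12·0.4514) = 0.9473.
So the concentration just after mixing may be at most 5.1/0.9473 = 5.384 mg/L.
Mass balance: 5.384·0.57 = 0.19·Cₑ + 0.38·2.9.
Cₑ = (3.069 − 1.102) / 0.19 = 10.35 mg/L.
Required removal = 1 − 10.35/115 = 91 %.

91.0 %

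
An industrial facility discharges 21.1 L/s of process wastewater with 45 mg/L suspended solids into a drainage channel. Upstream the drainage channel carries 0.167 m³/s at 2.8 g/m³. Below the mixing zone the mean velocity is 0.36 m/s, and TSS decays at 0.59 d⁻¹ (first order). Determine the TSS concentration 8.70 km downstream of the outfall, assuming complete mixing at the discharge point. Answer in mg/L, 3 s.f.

21.1 L/s = 0.0211 m³/s.
After complete mixing, C₀ = (0.0211·45 + 0.167·2.8) / 0.1881 = 7.534 mg/L.
Travel time t = 8700 m / 0.36 m/s = 2.417e+04 s = 0.2797 d.
C = 7.534·exp(−0.59·0.2797) = 7.534·0.8479 = 6.388 mg/L.

6.39 mg/L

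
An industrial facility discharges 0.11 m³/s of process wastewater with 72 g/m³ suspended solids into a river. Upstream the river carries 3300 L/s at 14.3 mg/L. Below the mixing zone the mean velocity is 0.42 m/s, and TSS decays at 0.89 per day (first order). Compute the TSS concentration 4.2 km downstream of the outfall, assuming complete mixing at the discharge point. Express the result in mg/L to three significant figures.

14.6 mg/L

3300 L/s = 3.3 m³/s.
After complete mixing, C₀ = (0.11·72 + 3.3·14.3) / 3.41 = 16.16 mg/L.
Travel time t = 4200 m / 0.42 m/s = 1e+04 s = 0.1157 d.
C = 16.16·exp(−0.89·0.1157) = 16.16·0.9021 = 14.58 mg/L.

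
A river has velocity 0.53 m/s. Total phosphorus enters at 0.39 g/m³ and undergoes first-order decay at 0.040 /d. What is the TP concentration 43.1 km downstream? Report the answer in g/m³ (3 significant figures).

Travel time t = 43.1 km / 0.53 m/s = 4.31e+04/0.53 = 8.132e+04 s = 0.9412 d.
First-order decay: C = 0.39·exp(−0.040·0.9412) = 0.39·0.9631 = 0.3756 g/m³.

0.376 g/m³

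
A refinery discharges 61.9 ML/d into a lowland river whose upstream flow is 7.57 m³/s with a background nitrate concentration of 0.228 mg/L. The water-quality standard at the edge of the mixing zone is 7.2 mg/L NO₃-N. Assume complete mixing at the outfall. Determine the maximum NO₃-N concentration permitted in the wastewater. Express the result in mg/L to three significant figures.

80.9 mg/L

61.9 ML/d = 0.7164 m³/s.
Mass balance: 7.2·8.286 = 0.7164·Cₑ + 7.57·0.228.
Cₑ = (59.66 − 1.726) / 0.7164 = 80.87 mg/L.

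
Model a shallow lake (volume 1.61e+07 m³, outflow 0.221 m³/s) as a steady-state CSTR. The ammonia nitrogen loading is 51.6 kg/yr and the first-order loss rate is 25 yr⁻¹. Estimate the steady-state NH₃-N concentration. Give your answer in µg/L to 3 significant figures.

0.126 µg/L

Outflow Q = 0.221 m³/s × 3.156e+07 s/yr = 6.974e+06 m³/yr.
Steady-state CSTR mass balance: W = Q·C + k·V·C, so C = W/(Q + kV).
Q + kV = 6.974e+06 + 25·1.61e+07 = 4.095e+08 m³/yr.
C = 51.6/4.095e+08 = 1.26e-07 kg/m³ = 0.000126 mg/L = 0.126 µg/L.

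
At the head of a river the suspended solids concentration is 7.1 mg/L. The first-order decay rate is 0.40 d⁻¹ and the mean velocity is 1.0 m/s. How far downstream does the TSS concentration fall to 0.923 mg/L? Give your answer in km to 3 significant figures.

441 km

From C = C₀·e^(−kt), t = ln(C₀/C)/k = ln(7.1/0.923)/0.40 = 2.04/0.40 = 5.101 d.
Distance = v·t = 1.0 m/s × 4.407e+05 s = 4.407e+05 m = 440.7 km.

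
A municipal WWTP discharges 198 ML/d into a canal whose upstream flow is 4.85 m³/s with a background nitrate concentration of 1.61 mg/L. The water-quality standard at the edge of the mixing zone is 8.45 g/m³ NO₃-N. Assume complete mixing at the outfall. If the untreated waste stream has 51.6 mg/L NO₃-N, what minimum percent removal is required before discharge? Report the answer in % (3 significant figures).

55.6 %

198 ML/d = 2.292 m³/s.
Mass balance: 8.45·7.142 = 2.292·Cₑ + 4.85·1.61.
Cₑ = (60.35 − 7.808) / 2.292 = 22.93 mg/L.
Required removal = 1 − 22.93/51.6 = 55.57 %.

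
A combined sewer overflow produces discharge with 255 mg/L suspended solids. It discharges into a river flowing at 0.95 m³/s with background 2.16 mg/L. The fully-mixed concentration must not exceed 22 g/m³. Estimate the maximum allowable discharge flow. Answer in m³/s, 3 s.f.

0.0809 m³/s

Mass balance at complete mixing: C_std·(Q_w + Q_r) = Q_w·C_e + Q_r·C_b.
Rearranging, Q_w = Q_r·(C_std − C_b)/(C_e − C_std) = 0.95·(22 − 2.16) / (255 − 22) = 0.08089 m³/s.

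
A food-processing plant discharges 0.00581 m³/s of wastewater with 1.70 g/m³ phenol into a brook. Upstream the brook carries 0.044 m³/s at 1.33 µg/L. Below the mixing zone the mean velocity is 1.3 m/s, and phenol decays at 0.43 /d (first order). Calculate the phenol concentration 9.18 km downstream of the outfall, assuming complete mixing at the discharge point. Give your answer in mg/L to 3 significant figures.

0.193 mg/L

1.33 µg/L = 0.00133 mg/L.
After complete mixing, C₀ = (0.00581·1.7 + 0.044·0.00133) / 0.04981 = 0.1995 mg/L.
Travel time t = 9180 m / 1.3 m/s = 7062 s = 0.08173 d.
C = 0.1995·exp(−0.43·0.08173) = 0.1995·0.9655 = 0.1926 mg/L.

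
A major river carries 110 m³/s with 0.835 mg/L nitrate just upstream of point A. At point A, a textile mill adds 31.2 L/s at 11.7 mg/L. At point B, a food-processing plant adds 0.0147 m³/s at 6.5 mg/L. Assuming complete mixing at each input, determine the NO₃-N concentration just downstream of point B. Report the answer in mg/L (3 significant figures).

31.2 L/s = 0.0312 m³/s.
After input A: C = (110·0.835 + 0.0312·11.7) / 110 = 0.8381 mg/L.
After input B: C = (110·0.8381 + 0.0147·6.5) / 110 = 0.8388 mg/L.

0.839 mg/L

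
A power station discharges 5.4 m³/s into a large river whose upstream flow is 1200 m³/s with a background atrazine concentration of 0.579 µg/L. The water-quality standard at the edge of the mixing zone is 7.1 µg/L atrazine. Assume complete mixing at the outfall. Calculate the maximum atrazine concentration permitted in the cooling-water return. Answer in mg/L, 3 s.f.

0.579 µg/L = 0.000579 mg/L.
7.1 µg/L = 0.0071 mg/L.
Mass balance: 0.0071·1205 = 5.4·Cₑ + 1200·0.000579.
Cₑ = (8.558 − 0.6948) / 5.4 = 1.456 mg/L.

1.46 mg/L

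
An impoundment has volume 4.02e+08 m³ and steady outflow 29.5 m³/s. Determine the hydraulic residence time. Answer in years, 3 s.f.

0.432 yr

Q = 29.5 m³/s × 3.156e+07 s/yr = 9.309e+08 m³/yr.
Hydraulic residence time τ = V/Q = 4.02e+08/9.309e+08 = 0.4318 yr.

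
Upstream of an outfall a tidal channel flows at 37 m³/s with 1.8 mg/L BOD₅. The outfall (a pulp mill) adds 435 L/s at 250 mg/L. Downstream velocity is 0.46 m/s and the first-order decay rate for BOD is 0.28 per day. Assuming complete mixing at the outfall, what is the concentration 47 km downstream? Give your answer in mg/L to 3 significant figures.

3.36 mg/L

435 L/s = 0.435 m³/s.
After complete mixing, C₀ = (0.435·250 + 37·1.8) / 37.44 = 4.684 mg/L.
Travel time t = 4.7e+04 m / 0.46 m/s = 1.022e+05 s = 1.183 d.
C = 4.684·exp(−0.28·1.183) = 4.684·0.7181 = 3.364 mg/L.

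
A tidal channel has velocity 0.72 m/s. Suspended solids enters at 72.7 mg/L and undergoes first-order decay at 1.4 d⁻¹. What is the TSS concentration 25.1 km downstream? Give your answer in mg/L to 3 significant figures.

41.3 mg/L

Travel time t = 25.1 km / 0.72 m/s = 2.51e+04/0.72 = 3.486e+04 s = 0.4035 d.
First-order decay: C = 72.7·exp(−1.4·0.4035) = 72.7·0.5684 = 41.32 mg/L.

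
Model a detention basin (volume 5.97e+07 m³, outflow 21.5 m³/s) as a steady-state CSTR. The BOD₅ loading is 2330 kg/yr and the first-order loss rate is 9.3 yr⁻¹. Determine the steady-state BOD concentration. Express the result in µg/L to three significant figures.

Outflow Q = 21.5 m³/s × 3.156e+07 s/yr = 6.785e+08 m³/yr.
Steady-state CSTR mass balance: W = Q·C + k·V·C, so C = W/(Q + kV).
Q + kV = 6.785e+08 + 9.3·5.97e+07 = 1.234e+09 m³/yr.
C = 2330/1.234e+09 = 1.889e-06 kg/m³ = 0.001889 mg/L = 1.889 µg/L.

1.89 µg/L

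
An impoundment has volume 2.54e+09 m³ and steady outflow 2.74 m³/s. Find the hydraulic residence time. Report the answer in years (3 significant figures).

Q = 2.74 m³/s × 3.156e+07 s/yr = 8.647e+07 m³/yr.
Hydraulic residence time τ = V/Q = 2.54e+09/8.647e+07 = 29.38 yr.

29.4 yr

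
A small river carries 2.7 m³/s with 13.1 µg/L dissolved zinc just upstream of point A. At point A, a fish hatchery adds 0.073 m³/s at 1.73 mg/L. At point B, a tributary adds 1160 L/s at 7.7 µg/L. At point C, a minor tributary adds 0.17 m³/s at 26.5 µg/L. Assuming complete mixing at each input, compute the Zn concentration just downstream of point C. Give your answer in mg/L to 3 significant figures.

0.0427 mg/L

13.1 µg/L = 0.0131 mg/L.
After input A: C = (2.7·0.0131 + 0.073·1.73) / 2.773 = 0.0583 mg/L.
1160 L/s = 1.16 m³/s.
7.7 µg/L = 0.0077 mg/L.
After input B: C = (2.773·0.0583 + 1.16·0.0077) / 3.933 = 0.04337 mg/L.
26.5 µg/L = 0.0265 mg/L.
After input C: C = (3.933·0.04337 + 0.17·0.0265) / 4.103 = 0.04268 mg/L.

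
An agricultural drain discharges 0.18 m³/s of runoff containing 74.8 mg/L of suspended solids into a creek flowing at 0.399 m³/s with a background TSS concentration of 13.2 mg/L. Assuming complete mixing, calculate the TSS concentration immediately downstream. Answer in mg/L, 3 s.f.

Flow-weighted mixing gives C = (0.18·74.8 + 0.399·13.2) / (0.18 + 0.399) = 18.73/0.579 = 32.35 mg/L.

32.4 mg/L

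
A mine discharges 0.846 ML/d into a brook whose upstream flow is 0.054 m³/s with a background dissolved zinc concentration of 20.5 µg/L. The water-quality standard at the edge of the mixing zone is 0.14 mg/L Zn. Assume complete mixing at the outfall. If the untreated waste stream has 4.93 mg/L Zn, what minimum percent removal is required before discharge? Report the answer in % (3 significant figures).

83.8 %

0.846 ML/d = 0.009792 m³/s.
20.5 µg/L = 0.0205 mg/L.
Mass balance: 0.14·0.06379 = 0.009792·Cₑ + 0.054·0.0205.
Cₑ = (0.008931 − 0.001107) / 0.009792 = 0.799 mg/L.
Required removal = 1 − 0.799/4.93 = 83.79 %.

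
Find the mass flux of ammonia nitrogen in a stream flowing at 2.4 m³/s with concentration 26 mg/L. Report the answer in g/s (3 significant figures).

62.4 g/s

Mass flux = Q·C = 2.4 m³/s × 26 g/m³ = 62.4 g/s.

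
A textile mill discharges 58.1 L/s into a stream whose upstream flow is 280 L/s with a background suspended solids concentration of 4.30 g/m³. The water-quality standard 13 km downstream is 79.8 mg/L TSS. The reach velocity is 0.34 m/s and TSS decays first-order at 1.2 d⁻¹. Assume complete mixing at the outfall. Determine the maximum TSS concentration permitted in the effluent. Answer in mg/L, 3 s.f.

58.1 L/s = 0.0581 m³/s.
280 L/s = 0.28 m³/s.
Travel time to the compliance point: t = 1.3e+04/0.34 = 3.824e+04 s = 0.4425 d; decay factor exp(−1.2·0.4425) = 0.588.
So the concentration just after mixing may be at most 79.8/0.588 = 135.7 mg/L.
Mass balance: 135.7·0.3381 = 0.0581·Cₑ + 0.28·4.3.
Cₑ = (45.89 − 1.204) / 0.0581 = 769 mg/L.

769 mg/L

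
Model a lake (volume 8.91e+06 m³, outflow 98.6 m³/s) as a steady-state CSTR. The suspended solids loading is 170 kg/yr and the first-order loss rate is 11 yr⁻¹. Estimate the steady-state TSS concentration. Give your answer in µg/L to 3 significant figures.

Outflow Q = 98.6 m³/s × 3.156e+07 s/yr = 3.112e+09 m³/yr.
Steady-state CSTR mass balance: W = Q·C + k·V·C, so C = W/(Q + kV).
Q + kV = 3.112e+09 + 11·8.91e+06 = 3.21e+09 m³/yr.
C = 170/3.21e+09 = 5.297e-08 kg/m³ = 5.297e-05 mg/L = 0.05297 µg/L.

0.0530 µg/L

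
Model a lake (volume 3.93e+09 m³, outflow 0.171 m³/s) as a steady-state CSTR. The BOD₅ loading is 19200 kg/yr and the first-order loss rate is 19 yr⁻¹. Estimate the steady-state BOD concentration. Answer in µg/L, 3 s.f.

Outflow Q = 0.171 m³/s × 3.156e+07 s/yr = 5.396e+06 m³/yr.
Steady-state CSTR mass balance: W = Q·C + k·V·C, so C = W/(Q + kV).
Q + kV = 5.396e+06 + 19·3.93e+09 = 7.468e+10 m³/yr.
C = 19200/7.468e+10 = 2.571e-07 kg/m³ = 0.0002571 mg/L = 0.2571 µg/L.

0.257 µg/L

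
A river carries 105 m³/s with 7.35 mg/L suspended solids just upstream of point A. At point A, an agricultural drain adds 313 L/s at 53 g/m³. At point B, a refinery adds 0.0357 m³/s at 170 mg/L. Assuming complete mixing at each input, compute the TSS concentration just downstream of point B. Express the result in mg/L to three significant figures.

313 L/s = 0.313 m³/s.
After input A: C = (105·7.35 + 0.313·53) / 105.3 = 7.486 mg/L.
After input B: C = (105.3·7.486 + 0.0357·170) / 105.3 = 7.541 mg/L.

7.54 mg/L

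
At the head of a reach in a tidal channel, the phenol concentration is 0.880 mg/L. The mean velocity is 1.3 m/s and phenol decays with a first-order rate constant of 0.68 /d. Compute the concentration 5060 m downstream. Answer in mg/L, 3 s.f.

0.853 mg/L

Travel time t = 5060 m / 1.3 m/s = 5060/1.3 = 3892 s = 0.04505 d.
First-order decay: C = 0.880·exp(−0.68·0.04505) = 0.880·0.9698 = 0.8535 mg/L.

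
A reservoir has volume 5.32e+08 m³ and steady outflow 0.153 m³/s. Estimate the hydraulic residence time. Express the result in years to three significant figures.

Q = 0.153 m³/s × 3.156e+07 s/yr = 4.828e+06 m³/yr.
Hydraulic residence time τ = V/Q = 5.32e+08/4.828e+06 = 110.2 yr.

110 yr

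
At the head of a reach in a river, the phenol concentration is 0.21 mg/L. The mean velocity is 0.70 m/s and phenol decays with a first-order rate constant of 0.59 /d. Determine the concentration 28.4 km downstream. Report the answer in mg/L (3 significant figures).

Travel time t = 28.4 km / 0.70 m/s = 2.84e+04/0.70 = 4.057e+04 s = 0.4696 d.
First-order decay: C = 0.21·exp(−0.59·0.4696) = 0.21·0.758 = 0.1592 mg/L.

0.159 mg/L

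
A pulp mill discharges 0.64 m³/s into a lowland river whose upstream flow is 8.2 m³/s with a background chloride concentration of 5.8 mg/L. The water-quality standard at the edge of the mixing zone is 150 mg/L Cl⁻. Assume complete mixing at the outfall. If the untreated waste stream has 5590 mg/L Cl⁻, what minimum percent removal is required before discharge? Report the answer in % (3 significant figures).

64.3 %

Mass balance: 150·8.84 = 0.64·Cₑ + 8.2·5.8.
Cₑ = (1326 − 47.56) / 0.64 = 1998 mg/L.
Required removal = 1 − 1998/5590 = 64.27 %.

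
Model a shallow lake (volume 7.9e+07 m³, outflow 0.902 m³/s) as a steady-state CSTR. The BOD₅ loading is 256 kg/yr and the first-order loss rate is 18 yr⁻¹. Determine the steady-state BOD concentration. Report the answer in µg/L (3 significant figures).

0.176 µg/L

Outflow Q = 0.902 m³/s × 3.156e+07 s/yr = 2.846e+07 m³/yr.
Steady-state CSTR mass balance: W = Q·C + k·V·C, so C = W/(Q + kV).
Q + kV = 2.846e+07 + 18·7.9e+07 = 1.45e+09 m³/yr.
C = 256/1.45e+09 = 1.765e-07 kg/m³ = 0.0001765 mg/L = 0.1765 µg/L.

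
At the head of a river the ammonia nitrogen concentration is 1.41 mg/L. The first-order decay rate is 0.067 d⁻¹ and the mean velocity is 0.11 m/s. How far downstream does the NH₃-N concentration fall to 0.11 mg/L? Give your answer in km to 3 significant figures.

From C = C₀·e^(−kt), t = ln(C₀/C)/k = ln(1.41/0.11)/0.067 = 2.551/0.067 = 38.07 d.
Distance = v·t = 0.11 m/s × 3.289e+06 s = 3.618e+05 m = 361.8 km.

362 km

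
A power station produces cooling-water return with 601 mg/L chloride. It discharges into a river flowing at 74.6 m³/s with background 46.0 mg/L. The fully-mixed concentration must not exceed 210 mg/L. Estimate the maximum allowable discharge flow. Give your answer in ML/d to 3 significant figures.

Mass balance at complete mixing: C_std·(Q_w + Q_r) = Q_w·C_e + Q_r·C_b.
Rearranging, Q_w = Q_r·(C_std − C_b)/(C_e − C_std) = 74.6·(210 − 46) / (601 − 210) = 31.29 m³/s.
= 2703 ML/d.

2700 ML/d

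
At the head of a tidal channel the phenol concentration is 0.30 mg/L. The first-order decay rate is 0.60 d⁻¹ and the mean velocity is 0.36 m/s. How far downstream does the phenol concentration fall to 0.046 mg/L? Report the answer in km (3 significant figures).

From C = C₀·e^(−kt), t = ln(C₀/C)/k = ln(0.30/0.046)/0.60 = 1.875/0.60 = 3.125 d.
Distance = v·t = 0.36 m/s × 2.7e+05 s = 9.721e+04 m = 97.21 km.

97.2 km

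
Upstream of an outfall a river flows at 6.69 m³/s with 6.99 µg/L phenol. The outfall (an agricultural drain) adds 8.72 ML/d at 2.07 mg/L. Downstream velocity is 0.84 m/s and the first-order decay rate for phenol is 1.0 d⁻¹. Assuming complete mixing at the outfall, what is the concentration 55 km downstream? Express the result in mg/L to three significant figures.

8.72 ML/d = 0.1009 m³/s.
6.99 µg/L = 0.00699 mg/L.
After complete mixing, C₀ = (0.1009·2.07 + 6.69·0.00699) / 6.791 = 0.03765 mg/L.
Travel time t = 5.5e+04 m / 0.84 m/s = 6.548e+04 s = 0.7578 d.
C = 0.03765·exp(−1.0·0.7578) = 0.03765·0.4687 = 0.01765 mg/L.

0.0176 mg/L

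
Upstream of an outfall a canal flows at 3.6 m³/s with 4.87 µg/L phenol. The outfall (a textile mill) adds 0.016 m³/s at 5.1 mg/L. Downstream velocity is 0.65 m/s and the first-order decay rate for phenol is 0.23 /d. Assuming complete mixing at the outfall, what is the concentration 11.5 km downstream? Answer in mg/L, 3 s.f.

4.87 µg/L = 0.00487 mg/L.
After complete mixing, C₀ = (0.016·5.1 + 3.6·0.00487) / 3.616 = 0.02741 mg/L.
Travel time t = 1.15e+04 m / 0.65 m/s = 1.769e+04 s = 0.2048 d.
C = 0.02741·exp(−0.23·0.2048) = 0.02741·0.954 = 0.02615 mg/L.

0.0262 mg/L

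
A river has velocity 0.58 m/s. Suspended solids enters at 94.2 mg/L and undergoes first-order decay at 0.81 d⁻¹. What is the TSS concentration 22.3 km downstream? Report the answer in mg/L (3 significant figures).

Travel time t = 22.3 km / 0.58 m/s = 2.23e+04/0.58 = 3.845e+04 s = 0.445 d.
First-order decay: C = 94.2·exp(−0.81·0.445) = 94.2·0.6974 = 65.69 mg/L.

65.7 mg/L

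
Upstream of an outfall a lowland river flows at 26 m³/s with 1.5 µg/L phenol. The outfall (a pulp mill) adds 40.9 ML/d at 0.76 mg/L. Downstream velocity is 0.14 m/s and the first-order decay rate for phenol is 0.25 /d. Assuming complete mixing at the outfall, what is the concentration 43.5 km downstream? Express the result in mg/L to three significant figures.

0.00613 mg/L

40.9 ML/d = 0.4734 m³/s.
1.5 µg/L = 0.0015 mg/L.
After complete mixing, C₀ = (0.4734·0.76 + 26·0.0015) / 26.47 = 0.01506 mg/L.
Travel time t = 4.35e+04 m / 0.14 m/s = 3.107e+05 s = 3.596 d.
C = 0.01506·exp(−0.25·3.596) = 0.01506·0.407 = 0.00613 mg/L.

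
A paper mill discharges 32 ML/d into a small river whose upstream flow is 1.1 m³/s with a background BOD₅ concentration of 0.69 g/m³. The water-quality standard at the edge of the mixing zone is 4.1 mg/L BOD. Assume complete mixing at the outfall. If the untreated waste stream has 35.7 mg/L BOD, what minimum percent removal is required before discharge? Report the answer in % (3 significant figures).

60.1 %

32 ML/d = 0.3704 m³/s.
Mass balance: 4.1·1.47 = 0.3704·Cₑ + 1.1·0.69.
Cₑ = (6.029 − 0.759) / 0.3704 = 14.23 mg/L.
Required removal = 1 − 14.23/35.7 = 60.15 %.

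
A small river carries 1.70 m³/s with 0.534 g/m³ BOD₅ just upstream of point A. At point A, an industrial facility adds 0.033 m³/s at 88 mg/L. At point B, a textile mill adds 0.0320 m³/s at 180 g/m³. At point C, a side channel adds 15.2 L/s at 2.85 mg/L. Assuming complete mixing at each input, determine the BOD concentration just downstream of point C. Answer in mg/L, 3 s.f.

5.40 mg/L

After input A: C = (1.7·0.534 + 0.033·88) / 1.733 = 2.2 mg/L.
After input B: C = (1.733·2.2 + 0.032·180) / 1.765 = 5.423 mg/L.
15.2 L/s = 0.0152 m³/s.
After input C: C = (1.765·5.423 + 0.0152·2.85) / 1.78 = 5.401 mg/L.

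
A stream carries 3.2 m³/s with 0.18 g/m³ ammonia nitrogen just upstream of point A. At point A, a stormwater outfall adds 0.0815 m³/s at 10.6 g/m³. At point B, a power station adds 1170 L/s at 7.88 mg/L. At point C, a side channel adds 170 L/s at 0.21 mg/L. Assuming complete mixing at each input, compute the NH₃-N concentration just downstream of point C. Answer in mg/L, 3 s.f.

After input A: C = (3.2·0.18 + 0.0815·10.6) / 3.282 = 0.4388 mg/L.
1170 L/s = 1.17 m³/s.
After input B: C = (3.282·0.4388 + 1.17·7.88) / 4.452 = 2.395 mg/L.
170 L/s = 0.17 m³/s.
After input C: C = (4.452·2.395 + 0.17·0.21) / 4.622 = 2.314 mg/L.

2.31 mg/L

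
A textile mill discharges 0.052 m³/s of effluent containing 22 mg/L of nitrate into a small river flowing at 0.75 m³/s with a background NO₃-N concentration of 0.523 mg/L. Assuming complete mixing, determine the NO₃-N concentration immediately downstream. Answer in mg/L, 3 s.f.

1.92 mg/L

By mass balance at complete mixing, C = (0.052·22 + 0.75·0.523) / (0.052 + 0.75) = 1.536/0.802 = 1.916 mg/L.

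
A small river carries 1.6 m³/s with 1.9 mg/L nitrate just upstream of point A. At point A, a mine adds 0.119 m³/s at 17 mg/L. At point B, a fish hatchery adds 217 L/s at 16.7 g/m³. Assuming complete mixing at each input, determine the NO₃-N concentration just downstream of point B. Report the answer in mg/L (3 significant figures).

4.49 mg/L

After input A: C = (1.6·1.9 + 0.119·17) / 1.719 = 2.945 mg/L.
217 L/s = 0.217 m³/s.
After input B: C = (1.719·2.945 + 0.217·16.7) / 1.936 = 4.487 mg/L.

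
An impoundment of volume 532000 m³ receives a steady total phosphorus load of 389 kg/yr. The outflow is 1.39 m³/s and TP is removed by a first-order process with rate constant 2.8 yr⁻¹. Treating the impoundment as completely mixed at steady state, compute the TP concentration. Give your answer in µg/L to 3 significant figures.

Outflow Q = 1.39 m³/s × 3.156e+07 s/yr = 4.387e+07 m³/yr.
Steady-state CSTR mass balance: W = Q·C + k·V·C, so C = W/(Q + kV).
Q + kV = 4.387e+07 + 2.8·532000 = 4.535e+07 m³/yr.
C = 389/4.535e+07 = 8.577e-06 kg/m³ = 0.008577 mg/L = 8.577 µg/L.

8.58 µg/L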